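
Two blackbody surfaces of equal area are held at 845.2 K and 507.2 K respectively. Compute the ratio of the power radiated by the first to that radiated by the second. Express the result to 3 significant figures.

P₁/P₂ ≈ 7.71

With equal areas, P₁/P₂ = (T₁/T₂)⁴ = (845.2/507.2)⁴ = 7.71.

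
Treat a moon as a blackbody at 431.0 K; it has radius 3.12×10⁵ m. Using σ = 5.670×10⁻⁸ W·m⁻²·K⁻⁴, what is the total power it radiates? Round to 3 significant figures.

Surface area A = 4πR² = 4π(3.12×10⁵ m)² = 1.22326×10¹² m².
P = σAT⁴ = 5.670×10⁻⁸ × 1.22326×10¹² × (431.0)⁴ = 2.39×10¹⁵ W.

P ≈ 2.39×10¹⁵ W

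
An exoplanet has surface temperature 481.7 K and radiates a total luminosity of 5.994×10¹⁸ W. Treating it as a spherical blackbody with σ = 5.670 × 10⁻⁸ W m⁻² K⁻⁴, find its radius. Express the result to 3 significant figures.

L = 4πR²σT⁴ ⇒ R = √(L/(4πσT⁴)).
σT⁴ = 3052.74 W/m², so R = √(5.994×10¹⁸/(4π×3052.74)) = 1.25×10⁷ m.

R ≈ 1.25×10⁷ m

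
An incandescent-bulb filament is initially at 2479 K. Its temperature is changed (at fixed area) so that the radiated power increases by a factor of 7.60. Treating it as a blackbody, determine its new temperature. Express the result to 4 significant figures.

T₂ ≈ 4116 K

P ∝ T⁴, so T₂/T₁ = (P₂/P₁)^(1/4) = (7.60)^(1/4) = 1.66036.
T₂ = 2479 × 1.66036 = 4116 K.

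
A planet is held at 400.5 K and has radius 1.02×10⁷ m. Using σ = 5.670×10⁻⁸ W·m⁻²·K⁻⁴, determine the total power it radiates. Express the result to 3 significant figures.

Surface area A = 4πR² = 4π(1.02×10⁷ m)² = 1.30741×10¹⁵ m².
P = σAT⁴ = 5.670×10⁻⁸ × 1.30741×10¹⁵ × (400.5)⁴ = 1.91×10¹⁸ W.

P ≈ 1.91×10¹⁸ W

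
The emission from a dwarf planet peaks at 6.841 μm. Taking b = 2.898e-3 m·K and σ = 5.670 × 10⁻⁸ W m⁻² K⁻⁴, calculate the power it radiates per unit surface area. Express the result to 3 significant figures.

Wien's law: T = b/λ_max = 2.898×10⁻³/6.841×10⁻⁶ = 423.622 K.
Then I = σT⁴ = 5.670×10⁻⁸×(423.622)⁴ = 1.83×10³ W/m².

I ≈ 1.83×10³ W/m²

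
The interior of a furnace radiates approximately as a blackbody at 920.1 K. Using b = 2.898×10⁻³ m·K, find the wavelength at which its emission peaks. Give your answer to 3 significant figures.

Wien's displacement law: λ_max = b/T = (2.898×10⁻³ m·K)/(920.1 K) = 3.150×10⁻⁶ m.
That is 3.15 μm, in the infrared range.

λ_max ≈ 3.15 μm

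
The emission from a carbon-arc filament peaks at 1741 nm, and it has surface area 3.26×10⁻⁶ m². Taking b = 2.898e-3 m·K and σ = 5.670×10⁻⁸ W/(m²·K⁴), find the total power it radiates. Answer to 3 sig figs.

P ≈ 1.42 W

Wien's law: T = b/λ_max = 2.898×10⁻³/1.741×10⁻⁶ = 1664.56 K.
Area A = 3.26×10⁻⁶ m².
Then P = σAT⁴ = 5.670×10⁻⁸×3.26×10⁻⁶×(1664.56)⁴ = 1.42 W.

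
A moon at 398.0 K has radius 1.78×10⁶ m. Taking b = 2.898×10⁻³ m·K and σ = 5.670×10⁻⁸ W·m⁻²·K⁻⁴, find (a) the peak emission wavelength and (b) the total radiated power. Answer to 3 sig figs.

(a) λ_max = b/T = 2.898×10⁻³/398.0 = 7.281×10⁻⁶ m = 7.28 μm.
Surface area A = 4πR² = 4π(1.78×10⁶ m)² = 3.98153×10¹³ m².
(b) P = σAT⁴ = 5.670×10⁻⁸×3.98153×10¹³×(398.0)⁴ = 5.66×10¹⁶ W.

λ_max ≈ 7.28 μm; P ≈ 5.66×10¹⁶ W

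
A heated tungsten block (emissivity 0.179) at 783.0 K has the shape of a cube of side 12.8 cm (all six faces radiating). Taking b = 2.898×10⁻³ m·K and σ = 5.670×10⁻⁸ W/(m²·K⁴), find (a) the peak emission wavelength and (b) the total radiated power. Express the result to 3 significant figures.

(a) λ_max = b/T = 2.898×10⁻³/783.0 = 3.701×10⁻⁶ m = 3.70 μm.
Area A = 6s² = 6×(0.128 m)² = 0.098304 m².
(b) P = εσAT⁴ = 0.179×5.670×10⁻⁸×0.098304×(783.0)⁴ = 375 W.

λ_max ≈ 3.70 μm; P ≈ 375 W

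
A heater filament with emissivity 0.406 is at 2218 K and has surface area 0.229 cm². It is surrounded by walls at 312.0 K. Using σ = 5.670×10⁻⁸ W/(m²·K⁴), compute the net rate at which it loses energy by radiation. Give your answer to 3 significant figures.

Area A = 0.229 cm² = 2.29×10⁻⁵ m².
Net radiated power P_net = εσA(T⁴ − T₀⁴) = 0.406×5.670×10⁻⁸×2.29×10⁻⁵×(2218⁴ − 312.0⁴).
T⁴ − T₀⁴ = 2.42017×10¹³ − 9.47585×10⁹ = 2.41922×10¹³ K⁴, so P_net = 12.8 W.

Net loss ≈ 12.8 W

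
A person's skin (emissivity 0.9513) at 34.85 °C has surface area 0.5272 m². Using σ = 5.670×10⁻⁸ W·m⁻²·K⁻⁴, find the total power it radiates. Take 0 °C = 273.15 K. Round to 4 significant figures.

T = 34.85 °C + 273.15 = 308.00 K.
Area A = 0.5272 m².
P = εσAT⁴ = 0.9513 × 5.670×10⁻⁸ × 0.5272 × (308.00)⁴ = 255.9 W.

P ≈ 255.9 W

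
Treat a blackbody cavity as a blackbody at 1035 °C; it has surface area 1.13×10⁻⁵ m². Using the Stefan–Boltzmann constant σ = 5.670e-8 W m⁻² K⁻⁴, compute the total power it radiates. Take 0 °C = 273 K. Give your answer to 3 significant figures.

T = 1035 °C + 273 = 1308 K.
Area A = 1.13×10⁻⁵ m².
P = σAT⁴ = 5.670×10⁻⁸ × 1.13×10⁻⁵ × (1308)⁴ = 1.88 W.

P ≈ 1.88 W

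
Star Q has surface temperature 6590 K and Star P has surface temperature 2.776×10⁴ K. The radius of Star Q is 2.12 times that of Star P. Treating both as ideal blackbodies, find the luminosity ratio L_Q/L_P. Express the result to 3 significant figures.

L ∝ R²T⁴, so L_Q/L_P = (R_Q/R_P)²(T_Q/T_P)⁴ = (2.12)² × (6590/2.776×10⁴)⁴ = 4.4944 × 3.17588×10⁻³ = 0.0143.

L_Q/L_P ≈ 0.0143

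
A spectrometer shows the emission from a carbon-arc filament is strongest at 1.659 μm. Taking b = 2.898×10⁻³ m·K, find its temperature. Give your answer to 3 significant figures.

T ≈ 1.75×10³ K

Wien's law gives T = b/λ_max = (2.898×10⁻³ m·K)/(1.659×10⁻⁶ m) = 1.75×10³ K.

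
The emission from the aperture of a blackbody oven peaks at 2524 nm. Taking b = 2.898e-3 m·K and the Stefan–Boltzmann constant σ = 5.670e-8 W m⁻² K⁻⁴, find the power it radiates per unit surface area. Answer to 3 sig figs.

Wien's law: T = b/λ_max = 2.898×10⁻³/2.524×10⁻⁶ = 1148.18 K.
Then I = σT⁴ = 5.670×10⁻⁸×(1148.18)⁴ = 9.85×10⁴ W/m².

I ≈ 9.85×10⁴ W/m²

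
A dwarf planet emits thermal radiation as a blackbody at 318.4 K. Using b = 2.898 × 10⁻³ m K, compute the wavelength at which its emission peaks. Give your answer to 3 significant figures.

Wien's displacement law: λ_max = b/T = (2.898×10⁻³ m·K)/(318.4 K) = 9.102×10⁻⁶ m.
That is 9.10 μm, in the infrared range.

λ_max ≈ 9.10 μm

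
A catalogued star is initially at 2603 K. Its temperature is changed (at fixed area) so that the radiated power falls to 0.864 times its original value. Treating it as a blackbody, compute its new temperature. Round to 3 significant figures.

P ∝ T⁴, so T₂/T₁ = (P₂/P₁)^(1/4) = (0.864)^(1/4) = 0.964114.
T₂ = 2603 × 0.964114 = 2.51×10³ K.

T₂ ≈ 2.51×10³ K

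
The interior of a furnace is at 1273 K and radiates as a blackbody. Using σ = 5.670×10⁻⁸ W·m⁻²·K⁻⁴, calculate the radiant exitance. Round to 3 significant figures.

Stefan–Boltzmann: I = σT⁴ = 5.670×10⁻⁸ × (1273)⁴ = 1.49×10⁵ W/m².

I ≈ 1.49×10⁵ W/m²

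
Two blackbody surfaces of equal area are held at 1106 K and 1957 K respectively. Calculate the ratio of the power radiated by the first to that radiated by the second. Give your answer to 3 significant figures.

P₁/P₂ ≈ 0.102

With equal areas, P₁/P₂ = (T₁/T₂)⁴ = (1106/1957)⁴ = 0.102.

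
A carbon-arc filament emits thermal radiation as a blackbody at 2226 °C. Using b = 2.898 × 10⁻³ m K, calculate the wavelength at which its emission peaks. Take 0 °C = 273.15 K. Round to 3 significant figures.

T = 2226 °C + 273.15 = 2499.15 K.
Wien's displacement law: λ_max = b/T = (2.898×10⁻³ m·K)/(2499.15 K) = 1.160×10⁻⁶ m.
That is 1.16 μm, in the infrared range.

λ_max ≈ 1.16 μm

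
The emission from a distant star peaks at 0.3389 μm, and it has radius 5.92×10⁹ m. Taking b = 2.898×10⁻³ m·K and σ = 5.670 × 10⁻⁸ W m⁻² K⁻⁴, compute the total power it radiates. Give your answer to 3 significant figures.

Wien's law: T = b/λ_max = 2.898×10⁻³/3.389×10⁻⁷ = 8551.20 K.
Surface area A = 4πR² = 4π(5.92×10⁹ m)² = 4.40406×10²⁰ m².
Then P = σAT⁴ = 5.670×10⁻⁸×4.40406×10²⁰×(8551.20)⁴ = 1.34×10²⁹ W.

P ≈ 1.34×10²⁹ W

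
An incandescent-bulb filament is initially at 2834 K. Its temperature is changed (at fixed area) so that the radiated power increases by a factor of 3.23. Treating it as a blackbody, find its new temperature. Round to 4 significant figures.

T₂ ≈ 3799 K

P ∝ T⁴, so T₂/T₁ = (P₂/P₁)^(1/4) = (3.23)^(1/4) = 1.34060.
T₂ = 2834 × 1.34060 = 3799 K.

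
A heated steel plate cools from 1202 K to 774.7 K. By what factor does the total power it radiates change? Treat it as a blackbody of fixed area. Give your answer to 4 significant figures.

P ∝ T⁴, so P₂/P₁ = (T₂/T₁)⁴ = (774.7/1202)⁴ = (0.644509)⁴ = 0.1726.

P₂/P₁ ≈ 0.1726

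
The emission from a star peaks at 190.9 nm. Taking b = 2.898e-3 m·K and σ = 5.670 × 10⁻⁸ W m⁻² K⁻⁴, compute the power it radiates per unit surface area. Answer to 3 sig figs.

Wien's law: T = b/λ_max = 2.898×10⁻³/1.909×10⁻⁷ = 15180.7 K.
Then I = σT⁴ = 5.670×10⁻⁸×(15180.7)⁴ = 3.01×10⁹ W/m².

I ≈ 3.01×10⁹ W/m²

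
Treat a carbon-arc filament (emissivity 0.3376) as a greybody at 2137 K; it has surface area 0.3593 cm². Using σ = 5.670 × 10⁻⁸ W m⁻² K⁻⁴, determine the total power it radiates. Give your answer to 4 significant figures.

P ≈ 14.34 W

Area A = 0.3593 cm² = 3.593×10⁻⁵ m².
P = εσAT⁴ = 0.3376 × 5.670×10⁻⁸ × 3.593×10⁻⁵ × (2137)⁴ = 14.34 W.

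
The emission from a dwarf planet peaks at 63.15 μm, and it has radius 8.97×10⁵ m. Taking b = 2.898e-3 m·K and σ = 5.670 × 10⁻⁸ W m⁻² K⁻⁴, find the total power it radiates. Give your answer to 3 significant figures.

Wien's law: T = b/λ_max = 2.898×10⁻³/6.315×10⁻⁵ = 45.8907 K.
Surface area A = 4πR² = 4π(8.97×10⁵ m)² = 1.01110×10¹³ m².
Then P = σAT⁴ = 5.670×10⁻⁸×1.01110×10¹³×(45.8907)⁴ = 2.54×10¹² W.

P ≈ 2.54×10¹² W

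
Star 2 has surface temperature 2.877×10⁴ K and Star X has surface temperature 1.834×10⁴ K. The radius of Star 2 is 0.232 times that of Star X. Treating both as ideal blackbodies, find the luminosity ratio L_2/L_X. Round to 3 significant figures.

L ∝ R²T⁴, so L_2/L_X = (R_2/R_X)²(T_2/T_X)⁴ = (0.232)² × (2.877×10⁴/1.834×10⁴)⁴ = 0.053824 × 6.05567 = 0.326.

L_2/L_X ≈ 0.326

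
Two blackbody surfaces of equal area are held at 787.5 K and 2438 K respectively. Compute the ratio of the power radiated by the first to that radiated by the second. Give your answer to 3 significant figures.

With equal areas, P₁/P₂ = (T₁/T₂)⁴ = (787.5/2438)⁴ = 0.0109.

P₁/P₂ ≈ 0.0109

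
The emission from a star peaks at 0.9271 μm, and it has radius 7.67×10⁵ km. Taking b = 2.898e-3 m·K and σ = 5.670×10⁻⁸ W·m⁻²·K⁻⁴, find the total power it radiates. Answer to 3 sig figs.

P ≈ 4.00×10²⁵ W

Wien's law: T = b/λ_max = 2.898×10⁻³/9.271×10⁻⁷ = 3125.88 K.
Surface area A = 4πR² = 4π(7.67×10⁸ m)² = 7.39266×10¹⁸ m².
Then P = σAT⁴ = 5.670×10⁻⁸×7.39266×10¹⁸×(3125.88)⁴ = 4.00×10²⁵ W.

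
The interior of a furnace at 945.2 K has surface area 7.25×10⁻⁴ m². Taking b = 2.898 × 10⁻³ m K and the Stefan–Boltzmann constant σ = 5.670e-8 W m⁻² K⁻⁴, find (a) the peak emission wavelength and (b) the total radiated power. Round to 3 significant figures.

λ_max ≈ 3.07 μm; P ≈ 32.8 W

(a) λ_max = b/T = 2.898×10⁻³/945.2 = 3.066×10⁻⁶ m = 3.07 μm.
Area A = 7.25×10⁻⁴ m².
(b) P = σAT⁴ = 5.670×10⁻⁸×7.25×10⁻⁴×(945.2)⁴ = 32.8 W.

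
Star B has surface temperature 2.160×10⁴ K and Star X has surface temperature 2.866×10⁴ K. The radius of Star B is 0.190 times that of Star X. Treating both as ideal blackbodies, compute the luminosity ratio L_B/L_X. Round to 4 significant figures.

L_B/L_X ≈ 0.01165

L ∝ R²T⁴, so L_B/L_X = (R_B/R_X)²(T_B/T_X)⁴ = (0.190)² × (2.160×10⁴/2.866×10⁴)⁴ = 0.0361 × 0.322634 = 0.01165.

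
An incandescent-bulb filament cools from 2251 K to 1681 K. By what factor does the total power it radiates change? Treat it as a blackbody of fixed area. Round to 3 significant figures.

P ∝ T⁴, so P₂/P₁ = (T₂/T₁)⁴ = (1681/2251)⁴ = (0.746779)⁴ = 0.311.

P₂/P₁ ≈ 0.311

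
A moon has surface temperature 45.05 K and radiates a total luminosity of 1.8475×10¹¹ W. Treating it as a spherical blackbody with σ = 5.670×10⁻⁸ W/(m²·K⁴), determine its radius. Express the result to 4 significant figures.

L = 4πR²σT⁴ ⇒ R = √(L/(4πσT⁴)).
σT⁴ = 0.233541 W/m², so R = √(1.8475×10¹¹/(4π×0.233541)) = 2.509×10⁵ m.

R ≈ 2.509×10⁵ m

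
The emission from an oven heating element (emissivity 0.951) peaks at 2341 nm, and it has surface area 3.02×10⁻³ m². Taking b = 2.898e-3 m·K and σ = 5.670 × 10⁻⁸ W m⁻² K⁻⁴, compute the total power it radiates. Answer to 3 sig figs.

Wien's law: T = b/λ_max = 2.898×10⁻³/2.341×10⁻⁶ = 1237.93 K.
Area A = 3.02×10⁻³ m².
Then P = εσAT⁴ = 0.951×5.670×10⁻⁸×3.02×10⁻³×(1237.93)⁴ = 382 W.

P ≈ 382 W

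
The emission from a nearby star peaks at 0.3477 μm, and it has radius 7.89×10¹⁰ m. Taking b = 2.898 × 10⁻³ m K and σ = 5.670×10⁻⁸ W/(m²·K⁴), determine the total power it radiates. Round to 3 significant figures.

P ≈ 2.14×10³¹ W

Wien's law: T = b/λ_max = 2.898×10⁻³/3.477×10⁻⁷ = 8334.77 K.
Surface area A = 4πR² = 4π(7.89×10¹⁰ m)² = 7.82283×10²² m².
Then P = σAT⁴ = 5.670×10⁻⁸×7.82283×10²²×(8334.77)⁴ = 2.14×10³¹ W.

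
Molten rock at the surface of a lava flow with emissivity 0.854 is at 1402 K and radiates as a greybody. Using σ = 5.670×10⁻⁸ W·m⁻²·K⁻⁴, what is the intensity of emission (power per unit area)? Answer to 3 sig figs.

I ≈ 1.87×10⁵ W/m²

Stefan–Boltzmann: I = εσT⁴ = 0.854 × 5.670×10⁻⁸ × (1402)⁴ = 1.87×10⁵ W/m².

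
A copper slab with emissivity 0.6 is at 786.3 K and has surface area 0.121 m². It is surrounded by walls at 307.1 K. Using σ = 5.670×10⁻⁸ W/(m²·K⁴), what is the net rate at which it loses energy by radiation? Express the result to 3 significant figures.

Area A = 0.121 m².
Net radiated power P_net = εσA(T⁴ − T₀⁴) = 0.6×5.670×10⁻⁸×0.121×(786.3⁴ − 307.1⁴).
T⁴ − T₀⁴ = 3.82255×10¹¹ − 8.89445×10⁹ = 3.73361×10¹¹ K⁴, so P_net = 1.54×10³ W.

Net loss ≈ 1.54×10³ W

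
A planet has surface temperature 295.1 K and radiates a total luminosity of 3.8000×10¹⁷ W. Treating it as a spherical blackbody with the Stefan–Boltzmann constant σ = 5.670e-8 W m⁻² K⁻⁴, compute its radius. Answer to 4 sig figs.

L = 4πR²σT⁴ ⇒ R = √(L/(4πσT⁴)).
σT⁴ = 429.992 W/m², so R = √(3.8000×10¹⁷/(4π×429.992)) = 8.386×10⁶ m.

R ≈ 8.386×10⁶ m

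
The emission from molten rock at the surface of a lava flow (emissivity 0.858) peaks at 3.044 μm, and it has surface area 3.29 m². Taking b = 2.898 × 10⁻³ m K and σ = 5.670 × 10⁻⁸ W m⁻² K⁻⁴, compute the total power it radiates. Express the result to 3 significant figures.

Wien's law: T = b/λ_max = 2.898×10⁻³/3.044×10⁻⁶ = 952.037 K.
Area A = 3.29 m².
Then P = εσAT⁴ = 0.858×5.670×10⁻⁸×3.29×(952.037)⁴ = 1.31×10⁵ W.

P ≈ 1.31×10⁵ W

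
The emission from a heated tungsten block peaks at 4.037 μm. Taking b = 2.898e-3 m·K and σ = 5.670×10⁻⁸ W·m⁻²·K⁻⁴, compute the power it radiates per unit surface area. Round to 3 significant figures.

Wien's law: T = b/λ_max = 2.898×10⁻³/4.037×10⁻⁶ = 717.860 K.
Then I = σT⁴ = 5.670×10⁻⁸×(717.860)⁴ = 1.51×10⁴ W/m².

I ≈ 1.51×10⁴ W/m²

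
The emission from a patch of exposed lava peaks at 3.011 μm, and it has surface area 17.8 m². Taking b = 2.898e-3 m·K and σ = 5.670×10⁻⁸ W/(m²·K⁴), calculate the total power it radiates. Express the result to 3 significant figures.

Wien's law: T = b/λ_max = 2.898×10⁻³/3.011×10⁻⁶ = 962.471 K.
Area A = 17.8 m².
Then P = σAT⁴ = 5.670×10⁻⁸×17.8×(962.471)⁴ = 8.66×10⁵ W.

P ≈ 8.66×10⁵ W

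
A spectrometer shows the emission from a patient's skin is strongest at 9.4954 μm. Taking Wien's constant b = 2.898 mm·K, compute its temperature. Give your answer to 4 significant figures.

T ≈ 305.2 K

Wien's law gives T = b/λ_max = (2.898×10⁻³ m·K)/(9.4954×10⁻⁶ m) = 305.2 K.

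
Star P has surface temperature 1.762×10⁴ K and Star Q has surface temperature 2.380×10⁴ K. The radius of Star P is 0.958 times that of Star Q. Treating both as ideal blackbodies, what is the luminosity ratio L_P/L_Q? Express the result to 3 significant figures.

L ∝ R²T⁴, so L_P/L_Q = (R_P/R_Q)²(T_P/T_Q)⁴ = (0.958)² × (1.762×10⁴/2.380×10⁴)⁴ = 0.917764 × 0.300411 = 0.276.

L_P/L_Q ≈ 0.276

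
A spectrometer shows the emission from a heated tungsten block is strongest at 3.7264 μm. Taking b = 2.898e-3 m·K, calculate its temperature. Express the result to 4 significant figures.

T ≈ 777.7 K

Wien's law gives T = b/λ_max = (2.898×10⁻³ m·K)/(3.7264×10⁻⁶ m) = 777.7 K.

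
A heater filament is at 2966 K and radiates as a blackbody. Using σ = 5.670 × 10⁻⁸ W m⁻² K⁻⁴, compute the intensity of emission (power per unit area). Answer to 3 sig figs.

I ≈ 4.39×10⁶ W/m²

Stefan–Boltzmann: I = σT⁴ = 5.670×10⁻⁸ × (2966)⁴ = 4.39×10⁶ W/m².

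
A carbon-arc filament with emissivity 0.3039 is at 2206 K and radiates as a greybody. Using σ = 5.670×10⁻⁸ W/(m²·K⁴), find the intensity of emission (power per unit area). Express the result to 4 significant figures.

I ≈ 4.081×10⁵ W/m²

Stefan–Boltzmann: I = εσT⁴ = 0.3039 × 5.670×10⁻⁸ × (2206)⁴ = 4.081×10⁵ W/m².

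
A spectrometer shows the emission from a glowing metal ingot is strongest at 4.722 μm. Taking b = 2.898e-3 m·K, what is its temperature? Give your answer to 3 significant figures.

T ≈ 614 K

Wien's law gives T = b/λ_max = (2.898×10⁻³ m·K)/(4.722×10⁻⁶ m) = 614 K.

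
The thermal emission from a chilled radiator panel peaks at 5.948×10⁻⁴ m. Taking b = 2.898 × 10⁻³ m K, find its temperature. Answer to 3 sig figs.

T ≈ 4.87 K

Wien's law gives T = b/λ_max = (2.898×10⁻³ m·K)/(5.948×10⁻⁴ m) = 4.87 K.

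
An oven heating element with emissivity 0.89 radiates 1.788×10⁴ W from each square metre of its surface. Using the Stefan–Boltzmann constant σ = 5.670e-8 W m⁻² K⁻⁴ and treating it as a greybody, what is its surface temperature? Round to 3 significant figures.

I = εσT⁴, so T = (I/εσ)^(1/4) = (1.788×10⁴/(0.89×5.670×10⁻⁸))^(1/4) = 772 K.

T ≈ 772 K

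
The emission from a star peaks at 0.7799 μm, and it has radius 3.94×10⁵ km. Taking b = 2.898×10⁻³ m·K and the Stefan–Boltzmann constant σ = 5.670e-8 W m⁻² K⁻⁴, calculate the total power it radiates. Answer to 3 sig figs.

Wien's law: T = b/λ_max = 2.898×10⁻³/7.799×10⁻⁷ = 3715.86 K.
Surface area A = 4πR² = 4π(3.94×10⁸ m)² = 1.95075×10¹⁸ m².
Then P = σAT⁴ = 5.670×10⁻⁸×1.95075×10¹⁸×(3715.86)⁴ = 2.11×10²⁵ W.

P ≈ 2.11×10²⁵ W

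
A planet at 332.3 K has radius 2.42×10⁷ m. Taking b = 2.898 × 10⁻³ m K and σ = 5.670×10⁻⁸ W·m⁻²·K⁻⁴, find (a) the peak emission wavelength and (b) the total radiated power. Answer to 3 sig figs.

λ_max ≈ 8.72 μm; P ≈ 5.09×10¹⁸ W

(a) λ_max = b/T = 2.898×10⁻³/332.3 = 8.721×10⁻⁶ m = 8.72 μm.
Surface area A = 4πR² = 4π(2.42×10⁷ m)² = 7.35937×10¹⁵ m².
(b) P = σAT⁴ = 5.670×10⁻⁸×7.35937×10¹⁵×(332.3)⁴ = 5.09×10¹⁸ W.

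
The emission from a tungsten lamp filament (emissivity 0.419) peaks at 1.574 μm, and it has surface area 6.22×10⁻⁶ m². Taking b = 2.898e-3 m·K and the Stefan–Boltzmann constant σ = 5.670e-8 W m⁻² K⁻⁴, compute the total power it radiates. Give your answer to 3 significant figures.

P ≈ 1.70 W

Wien's law: T = b/λ_max = 2.898×10⁻³/1.574×10⁻⁶ = 1841.17 K.
Area A = 6.22×10⁻⁶ m².
Then P = εσAT⁴ = 0.419×5.670×10⁻⁸×6.22×10⁻⁶×(1841.17)⁴ = 1.70 W.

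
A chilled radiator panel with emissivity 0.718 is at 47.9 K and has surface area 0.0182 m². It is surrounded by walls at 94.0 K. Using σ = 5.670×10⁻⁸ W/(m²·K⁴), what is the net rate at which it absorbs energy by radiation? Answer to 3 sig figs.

Net gain ≈ 0.0539 W

Area A = 0.0182 m².
Net radiated power P_net = εσA(T⁴ − T₀⁴) = 0.718×5.670×10⁻⁸×0.0182×(47.9⁴ − 94.0⁴).
T⁴ − T₀⁴ = 5.26432×10⁶ − 7.80749×10⁷ = -7.28106×10⁷ K⁴, so P_net = -0.0539 W — negative, meaning a net gain of 0.0539 W.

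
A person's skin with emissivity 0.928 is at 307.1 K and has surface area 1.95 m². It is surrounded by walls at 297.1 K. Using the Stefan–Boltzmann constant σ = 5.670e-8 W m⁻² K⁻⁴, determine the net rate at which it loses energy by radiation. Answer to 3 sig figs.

Area A = 1.95 m².
Net radiated power P_net = εσA(T⁴ − T₀⁴) = 0.928×5.670×10⁻⁸×1.95×(307.1⁴ − 297.1⁴).
T⁴ − T₀⁴ = 8.89445×10⁹ − 7.79131×10⁹ = 1.10314×10⁹ K⁴, so P_net = 113 W.

Net loss ≈ 113 W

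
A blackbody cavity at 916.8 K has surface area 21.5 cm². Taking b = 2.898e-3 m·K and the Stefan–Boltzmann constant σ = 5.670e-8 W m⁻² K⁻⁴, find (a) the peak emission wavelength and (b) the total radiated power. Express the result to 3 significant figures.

λ_max ≈ 3.16 μm; P ≈ 86.1 W

(a) λ_max = b/T = 2.898×10⁻³/916.8 = 3.161×10⁻⁶ m = 3.16 μm.
Area A = 21.5 cm² = 2.15×10⁻³ m².
(b) P = σAT⁴ = 5.670×10⁻⁸×2.15×10⁻³×(916.8)⁴ = 86.1 W.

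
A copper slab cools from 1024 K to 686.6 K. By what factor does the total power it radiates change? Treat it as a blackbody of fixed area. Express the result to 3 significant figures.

P₂/P₁ ≈ 0.202

P ∝ T⁴, so P₂/P₁ = (T₂/T₁)⁴ = (686.6/1024)⁴ = (0.670508)⁴ = 0.202.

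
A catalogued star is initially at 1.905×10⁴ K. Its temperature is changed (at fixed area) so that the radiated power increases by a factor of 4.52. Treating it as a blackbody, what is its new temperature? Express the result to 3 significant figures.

P ∝ T⁴, so T₂/T₁ = (P₂/P₁)^(1/4) = (4.52)^(1/4) = 1.45809.
T₂ = 1.905×10⁴ × 1.45809 = 2.78×10⁴ K.

T₂ ≈ 2.78×10⁴ K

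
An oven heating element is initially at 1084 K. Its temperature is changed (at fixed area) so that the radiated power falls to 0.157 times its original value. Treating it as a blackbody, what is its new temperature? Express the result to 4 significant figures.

P ∝ T⁴, so T₂/T₁ = (P₂/P₁)^(1/4) = (0.157)^(1/4) = 0.629470.
T₂ = 1084 × 0.629470 = 682.3 K.

T₂ ≈ 682.3 K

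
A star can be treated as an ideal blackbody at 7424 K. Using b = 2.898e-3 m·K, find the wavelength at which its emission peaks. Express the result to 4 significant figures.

Wien's displacement law: λ_max = b/T = (2.898×10⁻³ m·K)/(7424 K) = 3.9036×10⁻⁷ m.
That is 0.3904 μm, in the visible range.

λ_max ≈ 0.3904 μm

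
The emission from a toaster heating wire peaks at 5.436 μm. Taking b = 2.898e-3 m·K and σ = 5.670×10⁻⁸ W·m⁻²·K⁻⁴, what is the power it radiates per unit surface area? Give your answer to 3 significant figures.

Wien's law: T = b/λ_max = 2.898×10⁻³/5.436×10⁻⁶ = 533.113 K.
Then I = σT⁴ = 5.670×10⁻⁸×(533.113)⁴ = 4.58×10³ W/m².

I ≈ 4.58×10³ W/m²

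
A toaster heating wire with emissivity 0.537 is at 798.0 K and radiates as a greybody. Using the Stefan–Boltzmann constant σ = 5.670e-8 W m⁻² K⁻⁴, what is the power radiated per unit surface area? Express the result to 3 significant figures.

I ≈ 1.23×10⁴ W/m²

Stefan–Boltzmann: I = εσT⁴ = 0.537 × 5.670×10⁻⁸ × (798.0)⁴ = 1.23×10⁴ W/m².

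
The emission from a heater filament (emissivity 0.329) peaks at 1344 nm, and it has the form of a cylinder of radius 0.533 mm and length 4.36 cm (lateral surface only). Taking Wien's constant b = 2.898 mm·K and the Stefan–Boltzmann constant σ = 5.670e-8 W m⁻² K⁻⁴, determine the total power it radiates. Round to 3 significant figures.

Wien's law: T = b/λ_max = 2.898×10⁻³/1.344×10⁻⁶ = 2156.25 K.
Lateral area A = 2πrL = 2π×5.33×10⁻⁴×0.0436 = 1.46014×10⁻⁴ m².
Then P = εσAT⁴ = 0.329×5.670×10⁻⁸×1.46014×10⁻⁴×(2156.25)⁴ = 58.9 W.

P ≈ 58.9 W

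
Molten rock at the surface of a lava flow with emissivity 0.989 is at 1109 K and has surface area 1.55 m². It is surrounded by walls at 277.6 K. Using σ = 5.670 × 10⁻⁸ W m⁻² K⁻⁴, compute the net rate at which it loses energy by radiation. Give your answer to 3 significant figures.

Net loss ≈ 1.31×10⁵ W

Area A = 1.55 m².
Net radiated power P_net = εσA(T⁴ − T₀⁴) = 0.989×5.670×10⁻⁸×1.55×(1109⁴ − 277.6⁴).
T⁴ − T₀⁴ = 1.51261×10¹² − 5.93851×10⁹ = 1.50667×10¹² K⁴, so P_net = 1.31×10⁵ W.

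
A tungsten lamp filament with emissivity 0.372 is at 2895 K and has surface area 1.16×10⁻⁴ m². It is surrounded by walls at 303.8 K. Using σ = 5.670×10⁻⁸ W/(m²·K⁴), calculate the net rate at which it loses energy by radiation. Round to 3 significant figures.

Net loss ≈ 172 W

Area A = 1.16×10⁻⁴ m².
Net radiated power P_net = εσA(T⁴ − T₀⁴) = 0.372×5.670×10⁻⁸×1.16×10⁻⁴×(2895⁴ − 303.8⁴).
T⁴ − T₀⁴ = 7.02416×10¹³ − 8.51826×10⁹ = 7.02331×10¹³ K⁴, so P_net = 172 W.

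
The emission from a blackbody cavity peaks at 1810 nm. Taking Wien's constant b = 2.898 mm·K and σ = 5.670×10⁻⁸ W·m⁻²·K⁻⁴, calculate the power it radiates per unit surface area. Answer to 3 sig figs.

I ≈ 3.73×10⁵ W/m²

Wien's law: T = b/λ_max = 2.898×10⁻³/1.810×10⁻⁶ = 1601.10 K.
Then I = σT⁴ = 5.670×10⁻⁸×(1601.10)⁴ = 3.73×10⁵ W/m².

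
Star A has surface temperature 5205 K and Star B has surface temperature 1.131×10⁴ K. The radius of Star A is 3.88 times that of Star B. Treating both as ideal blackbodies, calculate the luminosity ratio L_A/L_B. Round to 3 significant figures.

L_A/L_B ≈ 0.675

L ∝ R²T⁴, so L_A/L_B = (R_A/R_B)²(T_A/T_B)⁴ = (3.88)² × (5205/1.131×10⁴)⁴ = 15.0544 × 0.0448572 = 0.675.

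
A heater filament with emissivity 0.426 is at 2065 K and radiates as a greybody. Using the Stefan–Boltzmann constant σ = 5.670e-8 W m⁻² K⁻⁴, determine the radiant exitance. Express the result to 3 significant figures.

I ≈ 4.39×10⁵ W/m²

Stefan–Boltzmann: I = εσT⁴ = 0.426 × 5.670×10⁻⁸ × (2065)⁴ = 4.39×10⁵ W/m².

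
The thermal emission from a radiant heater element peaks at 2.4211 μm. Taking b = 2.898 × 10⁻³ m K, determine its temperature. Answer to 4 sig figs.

T ≈ 1197 K

Wien's law gives T = b/λ_max = (2.898×10⁻³ m·K)/(2.4211×10⁻⁶ m) = 1197 K.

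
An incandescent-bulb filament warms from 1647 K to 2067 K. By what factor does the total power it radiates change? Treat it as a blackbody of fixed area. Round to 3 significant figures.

P ∝ T⁴, so P₂/P₁ = (T₂/T₁)⁴ = (2067/1647)⁴ = (1.25501)⁴ = 2.48.

P₂/P₁ ≈ 2.48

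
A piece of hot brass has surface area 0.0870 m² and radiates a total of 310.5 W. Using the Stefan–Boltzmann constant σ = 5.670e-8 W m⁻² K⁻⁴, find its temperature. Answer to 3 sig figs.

T ≈ 501 K

Area A = 0.0870 m².
P = σAT⁴ ⇒ T = (P/(σA))^(1/4) = (310.5/(5.670×10⁻⁸×0.0870))^(1/4) = 501 K.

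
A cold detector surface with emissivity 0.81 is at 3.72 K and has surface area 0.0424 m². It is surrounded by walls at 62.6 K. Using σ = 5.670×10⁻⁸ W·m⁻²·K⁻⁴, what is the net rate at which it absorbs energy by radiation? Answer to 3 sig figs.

Net gain ≈ 0.0299 W

Area A = 0.0424 m².
Net radiated power P_net = εσA(T⁴ − T₀⁴) = 0.81×5.670×10⁻⁸×0.0424×(3.72⁴ − 62.6⁴).
T⁴ − T₀⁴ = 191.501 − 1.53567×10⁷ = -1.53565×10⁷ K⁴, so P_net = -0.0299 W — negative, meaning a net gain of 0.0299 W.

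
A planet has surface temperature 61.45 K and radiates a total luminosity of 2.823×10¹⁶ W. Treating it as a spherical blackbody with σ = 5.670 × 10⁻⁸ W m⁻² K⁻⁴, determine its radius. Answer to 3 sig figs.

L = 4πR²σT⁴ ⇒ R = √(L/(4πσT⁴)).
σT⁴ = 0.808482 W/m², so R = √(2.823×10¹⁶/(4π×0.808482)) = 5.27×10⁷ m.

R ≈ 5.27×10⁷ m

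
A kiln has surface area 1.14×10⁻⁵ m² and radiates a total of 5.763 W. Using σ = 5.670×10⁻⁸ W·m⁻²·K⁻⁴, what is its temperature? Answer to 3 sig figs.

T ≈ 1.73×10³ K

Area A = 1.14×10⁻⁵ m².
P = σAT⁴ ⇒ T = (P/(σA))^(1/4) = (5.763/(5.670×10⁻⁸×1.14×10⁻⁵))^(1/4) = 1.73×10³ K.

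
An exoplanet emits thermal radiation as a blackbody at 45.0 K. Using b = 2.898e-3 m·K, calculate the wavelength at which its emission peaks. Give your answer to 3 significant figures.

Wien's displacement law: λ_max = b/T = (2.898×10⁻³ m·K)/(45.0 K) = 6.440×10⁻⁵ m.
That is 64.4 μm, in the infrared range.

λ_max ≈ 64.4 μm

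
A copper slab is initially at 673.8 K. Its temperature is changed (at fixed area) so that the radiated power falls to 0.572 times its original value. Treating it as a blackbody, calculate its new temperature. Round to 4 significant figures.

P ∝ T⁴, so T₂/T₁ = (P₂/P₁)^(1/4) = (0.572)^(1/4) = 0.869659.
T₂ = 673.8 × 0.869659 = 586.0 K.

T₂ ≈ 586.0 K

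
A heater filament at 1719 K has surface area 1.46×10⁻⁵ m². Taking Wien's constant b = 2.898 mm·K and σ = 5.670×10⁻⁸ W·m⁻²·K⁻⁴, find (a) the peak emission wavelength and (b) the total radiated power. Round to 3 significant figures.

(a) λ_max = b/T = 2.898×10⁻³/1719 = 1.686×10⁻⁶ m = 1.69×10³ nm.
Area A = 1.46×10⁻⁵ m².
(b) P = σAT⁴ = 5.670×10⁻⁸×1.46×10⁻⁵×(1719)⁴ = 7.23 W.

λ_max ≈ 1.69×10³ nm; P ≈ 7.23 W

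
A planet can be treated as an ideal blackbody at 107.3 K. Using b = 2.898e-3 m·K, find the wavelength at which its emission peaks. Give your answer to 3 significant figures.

λ_max ≈ 27.0 μm

Wien's displacement law: λ_max = b/T = (2.898×10⁻³ m·K)/(107.3 K) = 2.701×10⁻⁵ m.
That is 27.0 μm, in the infrared range.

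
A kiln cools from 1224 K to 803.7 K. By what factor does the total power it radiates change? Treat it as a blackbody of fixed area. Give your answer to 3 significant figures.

P ∝ T⁴, so P₂/P₁ = (T₂/T₁)⁴ = (803.7/1224)⁴ = (0.656618)⁴ = 0.186.

P₂/P₁ ≈ 0.186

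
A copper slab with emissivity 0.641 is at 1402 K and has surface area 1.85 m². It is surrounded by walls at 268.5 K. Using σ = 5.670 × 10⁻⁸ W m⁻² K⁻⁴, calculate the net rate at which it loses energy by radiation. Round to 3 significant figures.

Area A = 1.85 m².
Net radiated power P_net = εσA(T⁴ − T₀⁴) = 0.641×5.670×10⁻⁸×1.85×(1402⁴ − 268.5⁴).
T⁴ − T₀⁴ = 3.86360×10¹² − 5.19729×10⁹ = 3.85840×10¹² K⁴, so P_net = 2.59×10⁵ W.

Net loss ≈ 2.59×10⁵ W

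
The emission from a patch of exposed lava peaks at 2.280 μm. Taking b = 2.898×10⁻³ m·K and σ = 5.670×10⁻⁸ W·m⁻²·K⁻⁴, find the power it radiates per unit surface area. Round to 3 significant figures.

Wien's law: T = b/λ_max = 2.898×10⁻³/2.280×10⁻⁶ = 1271.05 K.
Then I = σT⁴ = 5.670×10⁻⁸×(1271.05)⁴ = 1.48×10⁵ W/m².

I ≈ 1.48×10⁵ W/m²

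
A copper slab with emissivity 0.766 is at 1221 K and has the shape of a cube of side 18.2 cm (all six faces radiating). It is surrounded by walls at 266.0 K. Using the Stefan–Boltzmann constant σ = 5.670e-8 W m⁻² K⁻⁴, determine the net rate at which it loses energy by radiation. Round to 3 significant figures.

Area A = 6s² = 6×(0.182 m)² = 0.198744 m².
Net radiated power P_net = εσA(T⁴ − T₀⁴) = 0.766×5.670×10⁻⁸×0.198744×(1221⁴ − 266.0⁴).
T⁴ − T₀⁴ = 2.22261×10¹² − 5.00641×10⁹ = 2.21760×10¹² K⁴, so P_net = 1.91×10⁴ W.

Net loss ≈ 1.91×10⁴ W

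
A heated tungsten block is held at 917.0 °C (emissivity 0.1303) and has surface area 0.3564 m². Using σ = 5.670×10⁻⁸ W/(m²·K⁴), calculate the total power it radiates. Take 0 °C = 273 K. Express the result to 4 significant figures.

T = 917.0 °C + 273 = 1190.0 K.
Area A = 0.3564 m².
P = εσAT⁴ = 0.1303 × 5.670×10⁻⁸ × 0.3564 × (1190.0)⁴ = 5280 W.

P ≈ 5280 W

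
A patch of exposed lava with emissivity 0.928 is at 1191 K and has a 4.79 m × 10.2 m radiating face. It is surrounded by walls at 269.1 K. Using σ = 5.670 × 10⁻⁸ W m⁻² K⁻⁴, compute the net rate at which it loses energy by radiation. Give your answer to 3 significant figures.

Area A = 4.79 × 10.2 = 48.858 m².
Net radiated power P_net = εσA(T⁴ − T₀⁴) = 0.928×5.670×10⁻⁸×48.858×(1191⁴ − 269.1⁴).
T⁴ − T₀⁴ = 2.01209×10¹² − 5.24390×10⁹ = 2.00685×10¹² K⁴, so P_net = 5.16×10⁶ W.

Net loss ≈ 5.16×10⁶ W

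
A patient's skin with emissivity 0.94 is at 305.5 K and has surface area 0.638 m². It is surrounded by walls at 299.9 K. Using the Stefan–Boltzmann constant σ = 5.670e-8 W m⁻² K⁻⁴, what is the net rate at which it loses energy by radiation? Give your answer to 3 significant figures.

Net loss ≈ 21.1 W

Area A = 0.638 m².
Net radiated power P_net = εσA(T⁴ − T₀⁴) = 0.94×5.670×10⁻⁸×0.638×(305.5⁴ − 299.9⁴).
T⁴ − T₀⁴ = 8.71054×10⁹ − 8.08921×10⁹ = 6.21330×10⁸ K⁴, so P_net = 21.1 W.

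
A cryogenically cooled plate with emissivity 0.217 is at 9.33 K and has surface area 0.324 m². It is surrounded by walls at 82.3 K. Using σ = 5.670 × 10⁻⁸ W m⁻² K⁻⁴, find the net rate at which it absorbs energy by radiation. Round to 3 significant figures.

Net gain ≈ 0.183 W

Area A = 0.324 m².
Net radiated power P_net = εσA(T⁴ − T₀⁴) = 0.217×5.670×10⁻⁸×0.324×(9.33⁴ − 82.3⁴).
T⁴ − T₀⁴ = 7577.51 − 4.58775×10⁷ = -4.58699×10⁷ K⁴, so P_net = -0.183 W — negative, meaning a net gain of 0.183 W.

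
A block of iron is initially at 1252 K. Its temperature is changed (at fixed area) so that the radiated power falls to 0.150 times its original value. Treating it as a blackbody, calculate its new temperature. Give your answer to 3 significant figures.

P ∝ T⁴, so T₂/T₁ = (P₂/P₁)^(1/4) = (0.150)^(1/4) = 0.622333.
T₂ = 1252 × 0.622333 = 779 K.

T₂ ≈ 779 K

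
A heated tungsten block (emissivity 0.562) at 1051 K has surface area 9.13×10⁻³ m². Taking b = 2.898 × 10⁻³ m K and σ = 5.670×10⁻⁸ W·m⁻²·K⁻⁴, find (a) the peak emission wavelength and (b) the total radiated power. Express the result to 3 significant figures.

(a) λ_max = b/T = 2.898×10⁻³/1051 = 2.757×10⁻⁶ m = 2.76 μm.
Area A = 9.13×10⁻³ m².
(b) P = εσAT⁴ = 0.562×5.670×10⁻⁸×9.13×10⁻³×(1051)⁴ = 355 W.

λ_max ≈ 2.76 μm; P ≈ 355 W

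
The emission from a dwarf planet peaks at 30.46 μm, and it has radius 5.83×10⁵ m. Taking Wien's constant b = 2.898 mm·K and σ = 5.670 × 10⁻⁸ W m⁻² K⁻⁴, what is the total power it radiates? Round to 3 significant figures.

Wien's law: T = b/λ_max = 2.898×10⁻³/3.046×10⁻⁵ = 95.1412 K.
Surface area A = 4πR² = 4π(5.83×10⁵ m)² = 4.27117×10¹² m².
Then P = σAT⁴ = 5.670×10⁻⁸×4.27117×10¹²×(95.1412)⁴ = 1.98×10¹³ W.

P ≈ 1.98×10¹³ W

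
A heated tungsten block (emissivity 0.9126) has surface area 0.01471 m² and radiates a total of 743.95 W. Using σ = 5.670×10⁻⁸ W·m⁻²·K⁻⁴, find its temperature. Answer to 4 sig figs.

T ≈ 994.3 K

Area A = 0.01471 m².
P = εσAT⁴ ⇒ T = (P/(εσA))^(1/4) = (743.95/(0.9126×5.670×10⁻⁸×0.01471))^(1/4) = 994.3 K.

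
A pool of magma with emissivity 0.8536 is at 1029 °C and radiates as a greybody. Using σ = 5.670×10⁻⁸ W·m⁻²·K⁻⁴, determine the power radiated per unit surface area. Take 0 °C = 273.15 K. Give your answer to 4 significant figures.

I ≈ 1.391×10⁵ W/m²

T = 1029 °C + 273.15 = 1302.15 K.
Stefan–Boltzmann: I = εσT⁴ = 0.8536 × 5.670×10⁻⁸ × (1302.15)⁴ = 1.391×10⁵ W/m².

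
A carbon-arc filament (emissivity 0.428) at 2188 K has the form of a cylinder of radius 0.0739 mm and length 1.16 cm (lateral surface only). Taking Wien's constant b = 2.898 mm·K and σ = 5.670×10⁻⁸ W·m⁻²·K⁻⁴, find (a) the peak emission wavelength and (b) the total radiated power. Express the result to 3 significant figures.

(a) λ_max = b/T = 2.898×10⁻³/2188 = 1.324×10⁻⁶ m = 1.32×10³ nm.
Lateral area A = 2πrL = 2π×7.39×10⁻⁵×0.0116 = 5.38620×10⁻⁶ m².
(b) P = εσAT⁴ = 0.428×5.670×10⁻⁸×5.38620×10⁻⁶×(2188)⁴ = 3.00 W.

λ_max ≈ 1.32×10³ nm; P ≈ 3.00 W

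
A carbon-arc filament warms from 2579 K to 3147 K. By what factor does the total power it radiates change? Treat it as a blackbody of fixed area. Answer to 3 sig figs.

P ∝ T⁴, so P₂/P₁ = (T₂/T₁)⁴ = (3147/2579)⁴ = (1.22024)⁴ = 2.22.

P₂/P₁ ≈ 2.22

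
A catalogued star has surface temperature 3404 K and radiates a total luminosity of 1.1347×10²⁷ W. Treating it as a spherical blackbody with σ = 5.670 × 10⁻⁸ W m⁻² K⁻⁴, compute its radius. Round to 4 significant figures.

R ≈ 3.444×10⁹ m

L = 4πR²σT⁴ ⇒ R = √(L/(4πσT⁴)).
σT⁴ = 7.61274×10⁶ W/m², so R = √(1.1347×10²⁷/(4π×7.61274×10⁶)) = 3.444×10⁹ m.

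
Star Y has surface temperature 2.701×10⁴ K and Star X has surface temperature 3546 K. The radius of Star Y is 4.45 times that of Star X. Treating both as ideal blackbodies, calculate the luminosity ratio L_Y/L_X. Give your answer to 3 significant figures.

L_Y/L_X ≈ 6.67×10⁴

L ∝ R²T⁴, so L_Y/L_X = (R_Y/R_X)²(T_Y/T_X)⁴ = (4.45)² × (2.701×10⁴/3546)⁴ = 19.8025 × 3366.23 = 6.67×10⁴.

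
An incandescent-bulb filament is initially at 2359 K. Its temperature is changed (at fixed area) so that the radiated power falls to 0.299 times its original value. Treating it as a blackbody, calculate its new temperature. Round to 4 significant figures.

T₂ ≈ 1744 K

P ∝ T⁴, so T₂/T₁ = (P₂/P₁)^(1/4) = (0.299)^(1/4) = 0.739465.
T₂ = 2359 × 0.739465 = 1744 K.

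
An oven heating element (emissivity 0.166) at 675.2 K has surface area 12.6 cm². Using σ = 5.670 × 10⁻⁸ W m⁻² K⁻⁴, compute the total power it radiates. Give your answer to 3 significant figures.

P ≈ 2.46 W

Area A = 12.6 cm² = 1.26×10⁻³ m².
P = εσAT⁴ = 0.166 × 5.670×10⁻⁸ × 1.26×10⁻³ × (675.2)⁴ = 2.46 W.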